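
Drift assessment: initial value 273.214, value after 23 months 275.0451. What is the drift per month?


rate = (v2 - v1) / months
= (275.0451 - 273.214) / 23
= 1.8311 / 23
= 0.0796

0.0796


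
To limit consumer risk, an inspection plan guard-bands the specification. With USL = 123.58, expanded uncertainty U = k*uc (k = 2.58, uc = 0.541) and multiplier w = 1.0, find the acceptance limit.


U = k * uc = 2.58 * 0.541 = 1.39578
guard band g = w * U = 1.0 * 1.39578 = 1.39578
AL = USL - g = 123.58 - 1.39578
AL = 122.1842

122.1842


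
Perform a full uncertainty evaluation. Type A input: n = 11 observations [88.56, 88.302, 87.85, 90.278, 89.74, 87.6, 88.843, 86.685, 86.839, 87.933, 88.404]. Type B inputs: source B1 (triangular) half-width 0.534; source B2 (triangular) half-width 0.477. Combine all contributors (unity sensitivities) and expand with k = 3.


mean = (88.56 + 88.302 + 87.85 + 90.278 + 89.74 + 87.6 + 88.843 + 86.685 + 86.839 + 87.933 + 88.404) / 11 = 88.27581818
s = sqrt(sum((x - mean)^2)/(n-1)) = 1.0919183
u_A = s / sqrt(n) = 1.0919183 / sqrt(11) = 0.32922575
u_B1 = 0.534 / sqrt(6) = 0.21800459
u_B2 = 0.477 / sqrt(6) = 0.19473443
uc = sqrt(0.32922575^2 + 0.21800459^2 + 0.19473443^2) = 0.44026934
U = k * uc = 3 * 0.44026934
U = 1.3208

1.3208


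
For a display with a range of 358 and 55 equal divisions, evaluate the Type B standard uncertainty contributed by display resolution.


resolution = range / divisions
resolution = 358 / 55 = 6.5090909
u_res = resolution / (2*sqrt(3))
u_res = 6.5090909 / 3.4641016
u_res = 1.8790

1.8790


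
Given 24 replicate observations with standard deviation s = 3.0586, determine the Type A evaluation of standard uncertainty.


u_A = s / sqrt(n)
u_A = 3.0586 / sqrt(24)
u_A = 3.0586 / 4.8989795
u_A = 0.6243

0.6243


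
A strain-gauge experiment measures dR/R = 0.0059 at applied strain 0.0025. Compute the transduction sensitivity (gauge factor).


GF = (dR/R) / epsilon
= 0.0059 / 0.0025
= 2.3600

2.3600


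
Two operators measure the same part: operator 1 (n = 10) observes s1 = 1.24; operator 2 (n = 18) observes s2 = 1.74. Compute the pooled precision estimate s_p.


s_p = sqrt(((n1-1)*s1^2 + (n2-1)*s2^2) / (n1+n2-2))
numerator = (10-1)*1.24^2 + (18-1)*1.74^2 = 13.8384 + 51.4692 = 65.3076
denominator = 10 + 18 - 2 = 26
s_p^2 = 65.3076 / 26 = 2.5118308
s_p = sqrt(2.5118308) = 1.5849

1.5849


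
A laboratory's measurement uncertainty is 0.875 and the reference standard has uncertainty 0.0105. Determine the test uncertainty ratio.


TUR = u_lab / u_ref
= 0.875 / 0.0105
= 83.3333

83.3333


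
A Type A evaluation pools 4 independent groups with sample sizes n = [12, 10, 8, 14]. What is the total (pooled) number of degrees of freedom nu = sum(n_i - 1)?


nu = sum_i (n_i - 1)
nu = ((12 - 1) + (10 - 1) + (8 - 1) + (14 - 1))
nu = 11 + 9 + 7 + 13
nu = 40

40


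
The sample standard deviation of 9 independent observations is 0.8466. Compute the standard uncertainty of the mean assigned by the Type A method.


u_A = s / sqrt(n)
u_A = 0.8466 / sqrt(9)
u_A = 0.8466 / 3
u_A = 0.2822

0.2822


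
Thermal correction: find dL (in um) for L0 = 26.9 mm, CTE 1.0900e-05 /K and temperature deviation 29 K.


dL = L * alpha * dT
= 26.9 * 1.0900e-05 * 29
= 0.0085031 mm
dL_um = 0.0085031 * 1000 = 8.5031 um

8.5031


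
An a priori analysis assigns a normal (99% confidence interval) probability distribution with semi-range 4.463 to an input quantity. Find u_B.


u_B = half_width / 2.576
u_B = 4.463 / 2.576
u_B = 1.7325

1.7325


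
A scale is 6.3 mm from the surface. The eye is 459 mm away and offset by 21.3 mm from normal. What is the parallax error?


error = h * offset / d
= 6.3 * 21.3 / 459
= 0.2924

0.2924


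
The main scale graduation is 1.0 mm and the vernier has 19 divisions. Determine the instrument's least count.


LC = MSD / n_div
= 1.0 / 19
= 0.0526

0.0526


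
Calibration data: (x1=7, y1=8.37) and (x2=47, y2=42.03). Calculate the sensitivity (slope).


slope = (y2 - y1) / (x2 - x1)
= (42.03 - 8.37) / (47 - 7)
= 33.6600 / 40
= 0.8415

0.8415


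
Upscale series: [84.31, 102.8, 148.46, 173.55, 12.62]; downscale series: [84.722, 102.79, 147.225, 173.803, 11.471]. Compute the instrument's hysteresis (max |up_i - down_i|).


|84.31 - 84.722| = 0.4120
|102.8 - 102.79| = 0.0100
|148.46 - 147.225| = 1.2350
|173.55 - 173.803| = 0.2530
|12.62 - 11.471| = 1.1490
hysteresis = max(diffs) = 1.2350

1.2350


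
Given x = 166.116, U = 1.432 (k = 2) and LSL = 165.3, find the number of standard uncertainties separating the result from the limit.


u = U / k = 1.432 / 2 = 0.716
margin = |LSL - x| = |165.3 - 166.116| = 0.816
z = margin / u = 0.816 / 0.716
z = 1.1397

1.1397


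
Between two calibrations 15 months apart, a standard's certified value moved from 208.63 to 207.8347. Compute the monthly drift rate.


rate = (v2 - v1) / months
= (207.8347 - 208.63) / 15
= -0.7953 / 15
= -0.0530

-0.0530


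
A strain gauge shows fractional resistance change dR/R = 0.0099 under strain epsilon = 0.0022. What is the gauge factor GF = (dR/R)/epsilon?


GF = (dR/R) / epsilon
= 0.0099 / 0.0022
= 4.5000

4.5000


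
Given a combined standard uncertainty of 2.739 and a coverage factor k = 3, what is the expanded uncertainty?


U = k * uc
U = 3 * 2.739
U = 8.2170

8.2170


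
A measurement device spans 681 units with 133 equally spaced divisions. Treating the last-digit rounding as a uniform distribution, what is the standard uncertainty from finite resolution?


resolution = range / divisions
resolution = 681 / 133 = 5.1203008
u_res = resolution / (2*sqrt(3))
u_res = 5.1203008 / 3.4641016
u_res = 1.4781

1.4781


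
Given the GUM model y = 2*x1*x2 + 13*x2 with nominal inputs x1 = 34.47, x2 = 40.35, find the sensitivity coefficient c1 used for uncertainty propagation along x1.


y = 2*x1*x2 + 13*x2
dy/dx1 = 2*x2
Evaluate at x2 = 40.35: c1 = 2 * 40.35
c1 = 80.7000

80.7000


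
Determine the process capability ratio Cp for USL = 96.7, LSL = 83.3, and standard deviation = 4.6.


Cp = (USL - LSL) / (6 * sigma)
= (96.7 - 83.3) / (6 * 4.6)
= 13.4000 / 27.6000
= 0.4855

0.4855


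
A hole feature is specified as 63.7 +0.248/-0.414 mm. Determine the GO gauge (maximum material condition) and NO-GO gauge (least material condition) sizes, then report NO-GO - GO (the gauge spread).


GO = nominal - lower_tol (smallest hole = maximum material condition)
GO = 63.7 - 0.414 = 63.286
NO-GO = nominal + upper_tol (largest hole = least material condition)
NO-GO = 63.7 + 0.248 = 63.948
spread = NO-GO - GO = 63.948 - 63.286 = 0.6620

0.6620


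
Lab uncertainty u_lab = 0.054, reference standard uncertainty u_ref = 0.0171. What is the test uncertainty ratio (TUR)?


TUR = u_lab / u_ref
= 0.054 / 0.0171
= 3.1579

3.1579


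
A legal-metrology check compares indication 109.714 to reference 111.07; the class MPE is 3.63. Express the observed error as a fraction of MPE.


e = indication - reference = 109.714 - 111.07 = -1.3560
|e| = 1.3560
ratio = |e| / MPE = 1.3560 / 3.63
ratio = 0.3736

0.3736


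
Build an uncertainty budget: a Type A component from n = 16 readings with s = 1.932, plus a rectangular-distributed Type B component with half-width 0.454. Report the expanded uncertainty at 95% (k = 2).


u_A = s / sqrt(n) = 1.932 / sqrt(16) = 0.483
u_B = half_width / sqrt(3) = 0.454 / sqrt(3) = 0.26211702
uc = sqrt(u_A^2 + u_B^2) = sqrt(0.483^2 + 0.26211702^2) = 0.54954011
U = k * uc = 2 * 0.54954011
U = 1.0991

1.0991


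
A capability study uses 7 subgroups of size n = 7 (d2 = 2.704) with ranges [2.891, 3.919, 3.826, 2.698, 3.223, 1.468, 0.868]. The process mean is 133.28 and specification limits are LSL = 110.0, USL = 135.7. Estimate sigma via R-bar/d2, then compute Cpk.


R_bar = (2.891 + 3.919 + 3.826 + 2.698 + 3.223 + 1.468 + 0.868) / 7 = 2.699
sigma = R_bar / d2 = 2.699 / 2.704 = 0.99815089
Cp = (USL - LSL)/(6*sigma) = (135.7 - 110.0)/(6*0.99815089) = 4.2913
Cpu = (135.7 - 133.28)/(3*0.99815089) = 0.8082
Cpl = (133.28 - 110.0)/(3*0.99815089) = 7.7744
Cpk = min(Cpu, Cpl) = 0.8082

0.8082


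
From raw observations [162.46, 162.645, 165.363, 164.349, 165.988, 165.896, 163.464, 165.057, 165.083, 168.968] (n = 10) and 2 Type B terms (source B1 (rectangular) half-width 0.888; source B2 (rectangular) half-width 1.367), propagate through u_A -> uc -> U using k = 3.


mean = (162.46 + 162.645 + 165.363 + 164.349 + 165.988 + 165.896 + 163.464 + 165.057 + 165.083 + 168.968) / 10 = 164.9273
s = sqrt(sum((x - mean)^2)/(n-1)) = 1.8971839
u_A = s / sqrt(n) = 1.8971839 / sqrt(10) = 0.59994223
u_B1 = 0.888 / sqrt(3) = 0.51268704
u_B2 = 1.367 / sqrt(3) = 0.78923782
uc = sqrt(0.59994223^2 + 0.51268704^2 + 0.78923782^2) = 1.1160981
U = k * uc = 3 * 1.1160981
U = 3.3483

3.3483


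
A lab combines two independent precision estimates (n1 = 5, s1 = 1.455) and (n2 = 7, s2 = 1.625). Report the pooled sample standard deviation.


s_p = sqrt(((n1-1)*s1^2 + (n2-1)*s2^2) / (n1+n2-2))
numerator = (5-1)*1.455^2 + (7-1)*1.625^2 = 8.4681 + 15.84375 = 24.31185
denominator = 5 + 7 - 2 = 10
s_p^2 = 24.31185 / 10 = 2.431185
s_p = sqrt(2.431185) = 1.5592

1.5592


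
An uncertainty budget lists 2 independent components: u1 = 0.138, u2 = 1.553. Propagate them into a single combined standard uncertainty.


uc = sqrt(0.138^2 + 1.553^2)
uc = sqrt(2.430853)
uc = 1.5591

1.5591


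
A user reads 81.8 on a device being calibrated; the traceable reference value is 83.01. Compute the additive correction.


Correction = standard - reading
= 83.01 - 81.8
= 1.2100

1.2100


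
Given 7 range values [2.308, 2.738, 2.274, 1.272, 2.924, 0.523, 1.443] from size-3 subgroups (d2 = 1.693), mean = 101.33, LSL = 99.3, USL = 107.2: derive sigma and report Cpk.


R_bar = (2.308 + 2.738 + 2.274 + 1.272 + 2.924 + 0.523 + 1.443) / 7 = 1.926
sigma = R_bar / d2 = 1.926 / 1.693 = 1.1376255
Cp = (USL - LSL)/(6*sigma) = (107.2 - 99.3)/(6*1.1376255) = 1.1574
Cpu = (107.2 - 101.33)/(3*1.1376255) = 1.7200
Cpl = (101.33 - 99.3)/(3*1.1376255) = 0.5948
Cpk = min(Cpu, Cpl) = 0.5948

0.5948


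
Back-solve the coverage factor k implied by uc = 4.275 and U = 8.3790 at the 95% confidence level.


k = U / uc
k = 8.3790 / 4.275
k = 1.96

1.96


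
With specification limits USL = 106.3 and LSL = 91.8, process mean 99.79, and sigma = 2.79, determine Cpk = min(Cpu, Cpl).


Cpu = (USL - mean) / (3*sigma) = (106.3 - 99.79) / (3*2.79) = 0.7778
Cpl = (mean - LSL) / (3*sigma) = (99.79 - 91.8) / (3*2.79) = 0.9546
Cpk = min(Cpu, Cpl) = 0.7778

0.7778


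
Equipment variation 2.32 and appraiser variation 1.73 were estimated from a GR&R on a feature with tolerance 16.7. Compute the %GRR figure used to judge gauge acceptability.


GRR = sqrt(EV^2 + AV^2) = sqrt(2.32^2 + 1.73^2) = 2.8940111
%GRR = GRR / tol * 100 = 2.8940111 / 16.7 * 100
%GRR = 17.3294

17.3294


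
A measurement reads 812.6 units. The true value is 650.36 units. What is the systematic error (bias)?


Systematic error = measured - true
= 812.6 - 650.36
= 162.2400

162.2400


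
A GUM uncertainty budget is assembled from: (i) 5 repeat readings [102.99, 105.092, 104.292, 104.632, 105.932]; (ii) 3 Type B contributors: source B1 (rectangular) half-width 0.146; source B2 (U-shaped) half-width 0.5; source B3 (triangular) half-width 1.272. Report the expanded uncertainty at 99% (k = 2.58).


mean = (102.99 + 105.092 + 104.292 + 104.632 + 105.932) / 5 = 104.5876
s = sqrt(sum((x - mean)^2)/(n-1)) = 1.0843785
u_A = s / sqrt(n) = 1.0843785 / sqrt(5) = 0.48494881
u_B1 = 0.146 / sqrt(3) = 0.084293139
u_B2 = 0.5 / sqrt(2) = 0.35355339
u_B3 = 1.272 / sqrt(6) = 0.51929183
uc = sqrt(0.48494881^2 + 0.084293139^2 + 0.35355339^2 + 0.51929183^2) = 0.79808814
U = k * uc = 2.58 * 0.79808814
U = 2.0591

2.0591


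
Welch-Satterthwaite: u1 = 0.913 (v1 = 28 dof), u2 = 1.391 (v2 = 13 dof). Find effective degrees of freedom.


uc = sqrt(u1^2 + u2^2) = sqrt(0.913^2 + 1.391^2) = 1.663866
v_eff = uc^4 / (u1^4/v1 + u2^4/v2)
= 1.663866^4 / (0.913^4/28 + 1.391^4/13)
= 7.6643158 / 0.3127975
v_eff = 24.5025

24.5025


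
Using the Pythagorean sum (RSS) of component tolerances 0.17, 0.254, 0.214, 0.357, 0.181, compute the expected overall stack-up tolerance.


RSS = sqrt(0.17^2 + 0.254^2 + 0.214^2 + 0.357^2 + 0.181^2)
= sqrt(0.299422)
= 0.5472

0.5472


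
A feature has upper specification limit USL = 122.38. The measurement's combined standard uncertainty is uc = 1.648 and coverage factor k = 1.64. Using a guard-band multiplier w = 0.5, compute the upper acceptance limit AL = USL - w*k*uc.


U = k * uc = 1.64 * 1.648 = 2.70272
guard band g = w * U = 0.5 * 2.70272 = 1.35136
AL = USL - g = 122.38 - 1.35136
AL = 121.0286

121.0286


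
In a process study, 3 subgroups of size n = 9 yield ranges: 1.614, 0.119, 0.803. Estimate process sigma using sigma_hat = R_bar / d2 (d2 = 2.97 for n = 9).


R_bar = (1.614 + 0.119 + 0.803) / 3
R_bar = 2.536 / 3 = 0.84533333
sigma_hat = R_bar / d2 = 0.84533333 / 2.97 = 0.2846

0.2846


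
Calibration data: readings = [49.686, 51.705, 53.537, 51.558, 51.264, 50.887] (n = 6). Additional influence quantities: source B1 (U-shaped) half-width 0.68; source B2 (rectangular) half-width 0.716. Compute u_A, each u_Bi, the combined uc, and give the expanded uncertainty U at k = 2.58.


mean = (49.686 + 51.705 + 53.537 + 51.558 + 51.264 + 50.887) / 6 = 51.4395
s = sqrt(sum((x - mean)^2)/(n-1)) = 1.2565713
u_A = s / sqrt(n) = 1.2565713 / sqrt(6) = 0.51299309
u_B1 = 0.68 / sqrt(2) = 0.48083261
u_B2 = 0.716 / sqrt(3) = 0.41338279
uc = sqrt(0.51299309^2 + 0.48083261^2 + 0.41338279^2) = 0.8156269
U = k * uc = 2.58 * 0.8156269
U = 2.1043

2.1043


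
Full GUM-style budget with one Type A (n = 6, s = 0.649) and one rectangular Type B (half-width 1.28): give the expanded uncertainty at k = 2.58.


u_A = s / sqrt(n) = 0.649 / sqrt(6) = 0.26495314
u_B = half_width / sqrt(3) = 1.28 / sqrt(3) = 0.73900834
uc = sqrt(u_A^2 + u_B^2) = sqrt(0.26495314^2 + 0.73900834^2) = 0.7850691
U = k * uc = 2.58 * 0.7850691
U = 2.0255

2.0255


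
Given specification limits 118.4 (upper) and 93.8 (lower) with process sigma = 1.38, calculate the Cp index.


Cp = (USL - LSL) / (6 * sigma)
= (118.4 - 93.8) / (6 * 1.38)
= 24.6000 / 8.2800
= 2.9710

2.9710


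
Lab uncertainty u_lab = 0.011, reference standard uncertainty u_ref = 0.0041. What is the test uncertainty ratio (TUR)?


TUR = u_lab / u_ref
= 0.011 / 0.0041
= 2.6829

2.6829


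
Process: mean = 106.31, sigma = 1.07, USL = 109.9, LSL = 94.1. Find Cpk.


Cpu = (USL - mean) / (3*sigma) = (109.9 - 106.31) / (3*1.07) = 1.1184
Cpl = (mean - LSL) / (3*sigma) = (106.31 - 94.1) / (3*1.07) = 3.8037
Cpk = min(Cpu, Cpl) = 1.1184

1.1184


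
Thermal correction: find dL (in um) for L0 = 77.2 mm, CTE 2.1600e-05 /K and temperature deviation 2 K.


dL = L * alpha * dT
= 77.2 * 2.1600e-05 * 2
= 0.0033350 mm
dL_um = 0.0033350 * 1000 = 3.3350 um

3.3350


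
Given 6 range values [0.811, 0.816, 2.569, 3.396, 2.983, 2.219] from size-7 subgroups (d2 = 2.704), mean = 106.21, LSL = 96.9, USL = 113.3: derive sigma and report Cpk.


R_bar = (0.811 + 0.816 + 2.569 + 3.396 + 2.983 + 2.219) / 6 = 2.1323333
sigma = R_bar / d2 = 2.1323333 / 2.704 = 0.7885848
Cp = (USL - LSL)/(6*sigma) = (113.3 - 96.9)/(6*0.7885848) = 3.4661
Cpu = (113.3 - 106.21)/(3*0.7885848) = 2.9969
Cpl = (106.21 - 96.9)/(3*0.7885848) = 3.9353
Cpk = min(Cpu, Cpl) = 2.9969

2.9969


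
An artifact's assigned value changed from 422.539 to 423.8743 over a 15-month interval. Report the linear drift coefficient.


rate = (v2 - v1) / months
= (423.8743 - 422.539) / 15
= 1.3353 / 15
= 0.0890

0.0890


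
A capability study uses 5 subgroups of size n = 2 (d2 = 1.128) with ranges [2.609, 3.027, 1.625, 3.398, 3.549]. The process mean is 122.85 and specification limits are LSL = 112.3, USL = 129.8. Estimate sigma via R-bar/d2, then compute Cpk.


R_bar = (2.609 + 3.027 + 1.625 + 3.398 + 3.549) / 5 = 2.8416
sigma = R_bar / d2 = 2.8416 / 1.128 = 2.5191489
Cp = (USL - LSL)/(6*sigma) = (129.8 - 112.3)/(6*2.5191489) = 1.1578
Cpu = (129.8 - 122.85)/(3*2.5191489) = 0.9196
Cpl = (122.85 - 112.3)/(3*2.5191489) = 1.3960
Cpk = min(Cpu, Cpl) = 0.9196

0.9196


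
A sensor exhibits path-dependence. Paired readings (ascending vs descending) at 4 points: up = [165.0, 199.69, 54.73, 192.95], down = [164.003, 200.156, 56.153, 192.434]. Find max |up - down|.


|165.0 - 164.003| = 0.9970
|199.69 - 200.156| = 0.4660
|54.73 - 56.153| = 1.4230
|192.95 - 192.434| = 0.5160
hysteresis = max(diffs) = 1.4230

1.4230


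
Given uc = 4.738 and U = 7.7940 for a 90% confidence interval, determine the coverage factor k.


k = U / uc
k = 7.7940 / 4.738
k = 1.645

1.645


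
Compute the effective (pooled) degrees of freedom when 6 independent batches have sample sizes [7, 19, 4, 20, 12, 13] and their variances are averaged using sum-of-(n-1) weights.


nu = sum_i (n_i - 1)
nu = ((7 - 1) + (19 - 1) + (4 - 1) + (20 - 1) + (12 - 1) + (13 - 1))
nu = 6 + 18 + 3 + 19 + 11 + 12
nu = 69

69


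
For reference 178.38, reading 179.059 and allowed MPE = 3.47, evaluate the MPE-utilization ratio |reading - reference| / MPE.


e = indication - reference = 179.059 - 178.38 = 0.6790
|e| = 0.6790
ratio = |e| / MPE = 0.6790 / 3.47
ratio = 0.1957

0.1957


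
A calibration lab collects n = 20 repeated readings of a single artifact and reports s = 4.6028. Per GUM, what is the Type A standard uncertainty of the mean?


u_A = s / sqrt(n)
u_A = 4.6028 / sqrt(20)
u_A = 4.6028 / 4.472136
u_A = 1.0292

1.0292


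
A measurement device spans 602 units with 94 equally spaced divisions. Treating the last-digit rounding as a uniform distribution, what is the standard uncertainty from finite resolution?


resolution = range / divisions
resolution = 602 / 94 = 6.4042553
u_res = resolution / (2*sqrt(3))
u_res = 6.4042553 / 3.4641016
u_res = 1.8487

1.8487


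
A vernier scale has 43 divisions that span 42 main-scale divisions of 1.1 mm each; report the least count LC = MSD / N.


LC = MSD / n_div
= 1.1 / 43
= 0.0256

0.0256


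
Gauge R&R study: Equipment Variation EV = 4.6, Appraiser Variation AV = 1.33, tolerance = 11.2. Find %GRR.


GRR = sqrt(EV^2 + AV^2) = sqrt(4.6^2 + 1.33^2) = 4.7884131
%GRR = GRR / tol * 100 = 4.7884131 / 11.2 * 100
%GRR = 42.7537

42.7537


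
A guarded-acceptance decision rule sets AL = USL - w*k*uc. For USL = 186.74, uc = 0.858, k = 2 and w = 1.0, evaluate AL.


U = k * uc = 2 * 0.858 = 1.716
guard band g = w * U = 1.0 * 1.716 = 1.716
AL = USL - g = 186.74 - 1.716
AL = 185.0240

185.0240


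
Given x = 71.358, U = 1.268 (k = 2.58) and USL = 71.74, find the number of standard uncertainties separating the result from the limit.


u = U / k = 1.268 / 2.58 = 0.49147287
margin = |USL - x| = |71.74 - 71.358| = 0.382
z = margin / u = 0.382 / 0.49147287
z = 0.7773

0.7773


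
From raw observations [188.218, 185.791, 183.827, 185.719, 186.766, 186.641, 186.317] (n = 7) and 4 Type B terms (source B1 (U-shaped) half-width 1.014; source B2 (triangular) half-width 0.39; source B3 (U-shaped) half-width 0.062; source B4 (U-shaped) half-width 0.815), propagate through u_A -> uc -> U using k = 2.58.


mean = (188.218 + 185.791 + 183.827 + 185.719 + 186.766 + 186.641 + 186.317) / 7 = 186.1827143
s = sqrt(sum((x - mean)^2)/(n-1)) = 1.3309476
u_A = s / sqrt(n) = 1.3309476 / sqrt(7) = 0.50305091
u_B1 = 1.014 / sqrt(2) = 0.71700628
u_B2 = 0.39 / sqrt(6) = 0.15921683
u_B3 = 0.062 / sqrt(2) = 0.04384062
u_B4 = 0.815 / sqrt(2) = 0.57629203
uc = sqrt(0.50305091^2 + 0.71700628^2 + 0.15921683^2 + 0.04384062^2 + 0.57629203^2) = 1.0613872
U = k * uc = 2.58 * 1.0613872
U = 2.7384

2.7384


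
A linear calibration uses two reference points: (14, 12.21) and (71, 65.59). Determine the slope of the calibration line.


slope = (y2 - y1) / (x2 - x1)
= (65.59 - 12.21) / (71 - 14)
= 53.3800 / 57
= 0.9365

0.9365


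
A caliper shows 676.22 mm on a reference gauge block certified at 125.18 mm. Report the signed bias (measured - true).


Systematic error = measured - true
= 676.22 - 125.18
= 551.0400

551.0400


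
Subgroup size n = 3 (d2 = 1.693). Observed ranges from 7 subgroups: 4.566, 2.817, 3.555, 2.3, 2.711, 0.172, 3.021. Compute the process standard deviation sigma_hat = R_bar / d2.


R_bar = (4.566 + 2.817 + 3.555 + 2.3 + 2.711 + 0.172 + 3.021) / 7
R_bar = 19.142 / 7 = 2.7345714
sigma_hat = R_bar / d2 = 2.7345714 / 1.693 = 1.6152

1.6152


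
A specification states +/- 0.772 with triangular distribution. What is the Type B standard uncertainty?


u_B = half_width / sqrt(6)
u_B = 0.772 / 2.4494897
u_B = 0.3152

0.3152


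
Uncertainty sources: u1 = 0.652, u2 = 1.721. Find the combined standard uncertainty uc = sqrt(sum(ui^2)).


uc = sqrt(0.652^2 + 1.721^2)
uc = sqrt(3.386945)
uc = 1.8404

1.8404


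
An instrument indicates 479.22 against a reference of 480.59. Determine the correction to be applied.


Correction = standard - reading
= 480.59 - 479.22
= 1.3700

1.3700


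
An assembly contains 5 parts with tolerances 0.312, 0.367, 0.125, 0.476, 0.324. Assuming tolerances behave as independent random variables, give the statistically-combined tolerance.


RSS = sqrt(0.312^2 + 0.367^2 + 0.125^2 + 0.476^2 + 0.324^2)
= sqrt(0.57921)
= 0.7611

0.7611


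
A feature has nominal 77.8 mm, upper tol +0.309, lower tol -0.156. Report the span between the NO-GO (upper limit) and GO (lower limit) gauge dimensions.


GO = nominal - lower_tol (smallest hole = maximum material condition)
GO = 77.8 - 0.156 = 77.644
NO-GO = nominal + upper_tol (largest hole = least material condition)
NO-GO = 77.8 + 0.309 = 78.109
spread = NO-GO - GO = 78.109 - 77.644 = 0.4650

0.4650


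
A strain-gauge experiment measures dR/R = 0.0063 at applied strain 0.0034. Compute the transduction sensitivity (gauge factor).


GF = (dR/R) / epsilon
= 0.0063 / 0.0034
= 1.8529

1.8529


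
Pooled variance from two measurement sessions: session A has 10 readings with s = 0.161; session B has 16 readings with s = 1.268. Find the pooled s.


s_p = sqrt(((n1-1)*s1^2 + (n2-1)*s2^2) / (n1+n2-2))
numerator = (10-1)*0.161^2 + (16-1)*1.268^2 = 0.233289 + 24.11736 = 24.350649
denominator = 10 + 16 - 2 = 24
s_p^2 = 24.350649 / 24 = 1.0146104
s_p = sqrt(1.0146104) = 1.0073

1.0073


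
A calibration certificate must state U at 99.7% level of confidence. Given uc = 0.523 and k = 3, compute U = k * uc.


U = k * uc
U = 3 * 0.523
U = 1.5690

1.5690


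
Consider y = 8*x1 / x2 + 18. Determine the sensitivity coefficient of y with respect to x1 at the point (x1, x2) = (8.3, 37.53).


y = 8*x1 / x2 + 18
dy/dx1 = 8/x2
Evaluate at x2 = 37.53: c1 = 8 / 37.53
c1 = 0.2132

0.2132


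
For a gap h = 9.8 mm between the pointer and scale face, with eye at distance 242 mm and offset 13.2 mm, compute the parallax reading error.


error = h * offset / d
= 9.8 * 13.2 / 242
= 0.5345

0.5345


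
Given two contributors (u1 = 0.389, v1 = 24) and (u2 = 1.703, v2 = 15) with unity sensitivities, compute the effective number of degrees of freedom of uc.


uc = sqrt(u1^2 + u2^2) = sqrt(0.389^2 + 1.703^2) = 1.7468629
v_eff = uc^4 / (u1^4/v1 + u2^4/v2)
= 1.7468629^4 / (0.389^4/24 + 1.703^4/15)
= 9.3118353 / 0.56170157
v_eff = 16.5779

16.5779


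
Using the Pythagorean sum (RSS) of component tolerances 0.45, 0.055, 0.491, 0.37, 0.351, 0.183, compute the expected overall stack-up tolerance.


RSS = sqrt(0.45^2 + 0.055^2 + 0.491^2 + 0.37^2 + 0.351^2 + 0.183^2)
= sqrt(0.740196)
= 0.8603

0.8603


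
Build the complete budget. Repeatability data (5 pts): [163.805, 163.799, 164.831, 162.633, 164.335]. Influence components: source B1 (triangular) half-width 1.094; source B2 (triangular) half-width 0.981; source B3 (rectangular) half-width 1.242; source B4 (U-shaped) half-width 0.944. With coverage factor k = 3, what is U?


mean = (163.805 + 163.799 + 164.831 + 162.633 + 164.335) / 5 = 163.8806
s = sqrt(sum((x - mean)^2)/(n-1)) = 0.81832439
u_A = s / sqrt(n) = 0.81832439 / sqrt(5) = 0.36596579
u_B1 = 1.094 / sqrt(6) = 0.44662363
u_B2 = 0.981 / sqrt(6) = 0.40049157
u_B3 = 1.242 / sqrt(3) = 0.71706903
u_B4 = 0.944 / sqrt(2) = 0.6675088
uc = sqrt(0.36596579^2 + 0.44662363^2 + 0.40049157^2 + 0.71706903^2 + 0.6675088^2) = 1.2056339
U = k * uc = 3 * 1.2056339
U = 3.6169

3.6169


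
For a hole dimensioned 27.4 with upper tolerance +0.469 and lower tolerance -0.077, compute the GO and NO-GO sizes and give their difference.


GO = nominal - lower_tol (smallest hole = maximum material condition)
GO = 27.4 - 0.077 = 27.323
NO-GO = nominal + upper_tol (largest hole = least material condition)
NO-GO = 27.4 + 0.469 = 27.869
spread = NO-GO - GO = 27.869 - 27.323 = 0.5460

0.5460


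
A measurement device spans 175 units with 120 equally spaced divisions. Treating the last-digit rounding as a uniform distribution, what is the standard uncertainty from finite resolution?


resolution = range / divisions
resolution = 175 / 120 = 1.4583333
u_res = resolution / (2*sqrt(3))
u_res = 1.4583333 / 3.4641016
u_res = 0.4210

0.4210


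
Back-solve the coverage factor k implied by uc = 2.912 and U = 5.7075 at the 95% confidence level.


k = U / uc
k = 5.7075 / 2.912
k = 1.96

1.96


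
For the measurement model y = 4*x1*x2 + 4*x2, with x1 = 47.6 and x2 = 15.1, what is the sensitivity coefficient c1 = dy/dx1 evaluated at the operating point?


y = 4*x1*x2 + 4*x2
dy/dx1 = 4*x2
Evaluate at x2 = 15.1: c1 = 4 * 15.1
c1 = 60.4000

60.4000


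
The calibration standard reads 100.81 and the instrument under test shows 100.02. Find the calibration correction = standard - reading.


Correction = standard - reading
= 100.81 - 100.02
= 0.7900

0.7900


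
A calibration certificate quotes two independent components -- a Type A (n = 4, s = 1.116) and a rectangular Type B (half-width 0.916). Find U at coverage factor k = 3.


u_A = s / sqrt(n) = 1.116 / sqrt(4) = 0.558
u_B = half_width / sqrt(3) = 0.916 / sqrt(3) = 0.52885285
uc = sqrt(u_A^2 + u_B^2) = sqrt(0.558^2 + 0.52885285^2) = 0.76879733
U = k * uc = 3 * 0.76879733
U = 2.3064

2.3064


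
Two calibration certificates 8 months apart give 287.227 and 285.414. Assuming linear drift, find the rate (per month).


rate = (v2 - v1) / months
= (285.414 - 287.227) / 8
= -1.8130 / 8
= -0.2266

-0.2266


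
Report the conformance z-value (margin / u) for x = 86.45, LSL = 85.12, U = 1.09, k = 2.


u = U / k = 1.09 / 2 = 0.545
margin = |LSL - x| = |85.12 - 86.45| = 1.33
z = margin / u = 1.33 / 0.545
z = 2.4404

2.4404


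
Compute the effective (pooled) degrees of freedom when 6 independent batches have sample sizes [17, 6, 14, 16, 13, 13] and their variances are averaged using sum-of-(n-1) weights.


nu = sum_i (n_i - 1)
nu = ((17 - 1) + (6 - 1) + (14 - 1) + (16 - 1) + (13 - 1) + (13 - 1))
nu = 16 + 5 + 13 + 15 + 12 + 12
nu = 73

73


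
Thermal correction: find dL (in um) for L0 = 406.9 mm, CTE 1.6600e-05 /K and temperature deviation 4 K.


dL = L * alpha * dT
= 406.9 * 1.6600e-05 * 4
= 0.0270182 mm
dL_um = 0.0270182 * 1000 = 27.0182 um

27.0182


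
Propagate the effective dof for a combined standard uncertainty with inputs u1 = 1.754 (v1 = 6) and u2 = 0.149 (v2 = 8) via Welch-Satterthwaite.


uc = sqrt(u1^2 + u2^2) = sqrt(1.754^2 + 0.149^2) = 1.7603173
v_eff = uc^4 / (u1^4/v1 + u2^4/v2)
= 1.7603173^4 / (1.754^4/6 + 0.149^4/8)
= 9.602047 / 1.5775534
v_eff = 6.0867

6.0867


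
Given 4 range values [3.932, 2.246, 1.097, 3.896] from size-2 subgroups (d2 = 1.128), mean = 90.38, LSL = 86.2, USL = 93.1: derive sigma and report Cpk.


R_bar = (3.932 + 2.246 + 1.097 + 3.896) / 4 = 2.79275
sigma = R_bar / d2 = 2.79275 / 1.128 = 2.4758422
Cp = (USL - LSL)/(6*sigma) = (93.1 - 86.2)/(6*2.4758422) = 0.4645
Cpu = (93.1 - 90.38)/(3*2.4758422) = 0.3662
Cpl = (90.38 - 86.2)/(3*2.4758422) = 0.5628
Cpk = min(Cpu, Cpl) = 0.3662

0.3662


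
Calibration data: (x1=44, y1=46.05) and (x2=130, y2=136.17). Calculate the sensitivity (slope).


slope = (y2 - y1) / (x2 - x1)
= (136.17 - 46.05) / (130 - 44)
= 90.1200 / 86
= 1.0479

1.0479


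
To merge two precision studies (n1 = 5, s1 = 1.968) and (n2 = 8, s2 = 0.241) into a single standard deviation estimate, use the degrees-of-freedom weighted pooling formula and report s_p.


s_p = sqrt(((n1-1)*s1^2 + (n2-1)*s2^2) / (n1+n2-2))
numerator = (5-1)*1.968^2 + (8-1)*0.241^2 = 15.492096 + 0.406567 = 15.898663
denominator = 5 + 8 - 2 = 11
s_p^2 = 15.898663 / 11 = 1.445333
s_p = sqrt(1.445333) = 1.2022

1.2022


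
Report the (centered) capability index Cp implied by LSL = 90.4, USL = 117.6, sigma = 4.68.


Cp = (USL - LSL) / (6 * sigma)
= (117.6 - 90.4) / (6 * 4.68)
= 27.2000 / 28.0800
= 0.9687

0.9687


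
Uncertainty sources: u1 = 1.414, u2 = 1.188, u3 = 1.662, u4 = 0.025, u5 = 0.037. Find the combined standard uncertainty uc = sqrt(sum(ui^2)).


uc = sqrt(1.414^2 + 1.188^2 + 1.662^2 + 0.025^2 + 0.037^2)
uc = sqrt(6.174978)
uc = 2.4850

2.4850


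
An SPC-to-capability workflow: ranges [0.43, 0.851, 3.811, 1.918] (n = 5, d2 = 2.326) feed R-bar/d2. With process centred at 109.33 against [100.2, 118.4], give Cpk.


R_bar = (0.43 + 0.851 + 3.811 + 1.918) / 4 = 1.7525
sigma = R_bar / d2 = 1.7525 / 2.326 = 0.75343938
Cp = (USL - LSL)/(6*sigma) = (118.4 - 100.2)/(6*0.75343938) = 4.0260
Cpu = (118.4 - 109.33)/(3*0.75343938) = 4.0127
Cpl = (109.33 - 100.2)/(3*0.75343938) = 4.0393
Cpk = min(Cpu, Cpl) = 4.0127

4.0127


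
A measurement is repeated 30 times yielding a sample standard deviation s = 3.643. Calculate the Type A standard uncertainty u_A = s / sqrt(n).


u_A = s / sqrt(n)
u_A = 3.643 / sqrt(30)
u_A = 3.643 / 5.4772256
u_A = 0.6651

0.6651


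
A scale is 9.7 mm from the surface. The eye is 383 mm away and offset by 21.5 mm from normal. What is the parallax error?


error = h * offset / d
= 9.7 * 21.5 / 383
= 0.5445

0.5445


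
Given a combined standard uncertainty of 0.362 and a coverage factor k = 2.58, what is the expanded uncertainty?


U = k * uc
U = 2.58 * 0.362
U = 0.9340

0.9340


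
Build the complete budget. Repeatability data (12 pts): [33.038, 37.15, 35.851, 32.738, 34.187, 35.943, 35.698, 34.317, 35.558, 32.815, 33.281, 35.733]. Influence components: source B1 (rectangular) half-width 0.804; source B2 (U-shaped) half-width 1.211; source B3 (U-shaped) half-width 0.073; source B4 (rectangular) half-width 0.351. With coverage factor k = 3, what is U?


mean = (33.038 + 37.15 + 35.851 + 32.738 + 34.187 + 35.943 + 35.698 + 34.317 + 35.558 + 32.815 + 33.281 + 35.733) / 12 = 34.69241667
s = sqrt(sum((x - mean)^2)/(n-1)) = 1.4850543
u_A = s / sqrt(n) = 1.4850543 / sqrt(12) = 0.42869825
u_B1 = 0.804 / sqrt(3) = 0.46418962
u_B2 = 1.211 / sqrt(2) = 0.85630631
u_B3 = 0.073 / sqrt(2) = 0.051618795
u_B4 = 0.351 / sqrt(3) = 0.20264994
uc = sqrt(0.42869825^2 + 0.46418962^2 + 0.85630631^2 + 0.051618795^2 + 0.20264994^2) = 1.0845488
U = k * uc = 3 * 1.0845488
U = 3.2536

3.2536


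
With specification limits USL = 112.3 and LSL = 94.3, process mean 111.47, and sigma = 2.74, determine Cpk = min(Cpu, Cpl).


Cpu = (USL - mean) / (3*sigma) = (112.3 - 111.47) / (3*2.74) = 0.1010
Cpl = (mean - LSL) / (3*sigma) = (111.47 - 94.3) / (3*2.74) = 2.0888
Cpk = min(Cpu, Cpl) = 0.1010

0.1010


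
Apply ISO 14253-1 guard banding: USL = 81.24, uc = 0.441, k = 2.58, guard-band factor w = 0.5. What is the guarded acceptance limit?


U = k * uc = 2.58 * 0.441 = 1.13778
guard band g = w * U = 0.5 * 1.13778 = 0.56889
AL = USL - g = 81.24 - 0.56889
AL = 80.6711

80.6711


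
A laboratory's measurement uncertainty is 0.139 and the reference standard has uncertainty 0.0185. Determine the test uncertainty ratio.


TUR = u_lab / u_ref
= 0.139 / 0.0185
= 7.5135

7.5135


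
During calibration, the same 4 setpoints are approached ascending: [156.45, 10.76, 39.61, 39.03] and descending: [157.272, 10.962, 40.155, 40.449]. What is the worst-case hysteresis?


|156.45 - 157.272| = 0.8220
|10.76 - 10.962| = 0.2020
|39.61 - 40.155| = 0.5450
|39.03 - 40.449| = 1.4190
hysteresis = max(diffs) = 1.4190

1.4190


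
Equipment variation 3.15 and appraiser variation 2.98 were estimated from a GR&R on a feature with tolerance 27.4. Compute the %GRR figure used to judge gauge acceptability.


GRR = sqrt(EV^2 + AV^2) = sqrt(3.15^2 + 2.98^2) = 4.3362311
%GRR = GRR / tol * 100 = 4.3362311 / 27.4 * 100
%GRR = 15.8257

15.8257


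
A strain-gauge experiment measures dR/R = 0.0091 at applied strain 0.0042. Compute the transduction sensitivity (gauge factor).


GF = (dR/R) / epsilon
= 0.0091 / 0.0042
= 2.1667

2.1667


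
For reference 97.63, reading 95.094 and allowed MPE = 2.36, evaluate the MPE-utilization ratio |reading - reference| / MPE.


e = indication - reference = 95.094 - 97.63 = -2.5360
|e| = 2.5360
ratio = |e| / MPE = 2.5360 / 2.36
ratio = 1.0746

1.0746


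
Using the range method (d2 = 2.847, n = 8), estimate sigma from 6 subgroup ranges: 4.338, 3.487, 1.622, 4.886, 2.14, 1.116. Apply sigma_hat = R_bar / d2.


R_bar = (4.338 + 3.487 + 1.622 + 4.886 + 2.14 + 1.116) / 6
R_bar = 17.589 / 6 = 2.9315
sigma_hat = R_bar / d2 = 2.9315 / 2.847 = 1.0297

1.0297


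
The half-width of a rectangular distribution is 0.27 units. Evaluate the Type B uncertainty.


u_B = half_width / sqrt(3)
u_B = 0.27 / 1.7320508
u_B = 0.1559

0.1559


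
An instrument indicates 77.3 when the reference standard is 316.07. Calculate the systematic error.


Systematic error = measured - true
= 77.3 - 316.07
= -238.7700

-238.7700


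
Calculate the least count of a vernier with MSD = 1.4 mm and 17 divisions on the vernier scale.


LC = MSD / n_div
= 1.4 / 17
= 0.0824

0.0824


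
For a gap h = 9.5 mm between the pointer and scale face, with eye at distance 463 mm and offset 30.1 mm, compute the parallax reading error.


error = h * offset / d
= 9.5 * 30.1 / 463
= 0.6176

0.6176


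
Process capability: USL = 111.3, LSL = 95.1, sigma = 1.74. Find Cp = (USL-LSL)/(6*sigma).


Cp = (USL - LSL) / (6 * sigma)
= (111.3 - 95.1) / (6 * 1.74)
= 16.2000 / 10.4400
= 1.5517

1.5517


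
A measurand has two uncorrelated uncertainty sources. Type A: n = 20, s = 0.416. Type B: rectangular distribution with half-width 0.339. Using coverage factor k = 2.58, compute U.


u_A = s / sqrt(n) = 0.416 / sqrt(20) = 0.093020428
u_B = half_width / sqrt(3) = 0.339 / sqrt(3) = 0.19572174
uc = sqrt(u_A^2 + u_B^2) = sqrt(0.093020428^2 + 0.19572174^2) = 0.2167021
U = k * uc = 2.58 * 0.2167021
U = 0.5591

0.5591


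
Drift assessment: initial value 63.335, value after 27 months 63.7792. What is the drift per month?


rate = (v2 - v1) / months
= (63.7792 - 63.335) / 27
= 0.4442 / 27
= 0.0165

0.0165


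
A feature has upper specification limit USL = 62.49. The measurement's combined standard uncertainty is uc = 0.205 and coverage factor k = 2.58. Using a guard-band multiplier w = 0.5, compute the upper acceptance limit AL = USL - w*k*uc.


U = k * uc = 2.58 * 0.205 = 0.5289
guard band g = w * U = 0.5 * 0.5289 = 0.26445
AL = USL - g = 62.49 - 0.26445
AL = 62.2256

62.2256


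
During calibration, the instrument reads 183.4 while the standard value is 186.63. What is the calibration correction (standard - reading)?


Correction = standard - reading
= 186.63 - 183.4
= 3.2300

3.2300


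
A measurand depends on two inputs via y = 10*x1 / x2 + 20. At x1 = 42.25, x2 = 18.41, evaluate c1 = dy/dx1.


y = 10*x1 / x2 + 20
dy/dx1 = 10/x2
Evaluate at x2 = 18.41: c1 = 10 / 18.41
c1 = 0.5432

0.5432


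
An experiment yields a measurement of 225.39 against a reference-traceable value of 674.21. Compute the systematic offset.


Systematic error = measured - true
= 225.39 - 674.21
= -448.8200

-448.8200


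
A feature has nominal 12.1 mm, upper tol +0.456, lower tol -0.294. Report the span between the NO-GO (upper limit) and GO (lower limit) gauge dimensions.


GO = nominal - lower_tol (smallest hole = maximum material condition)
GO = 12.1 - 0.294 = 11.806
NO-GO = nominal + upper_tol (largest hole = least material condition)
NO-GO = 12.1 + 0.456 = 12.556
spread = NO-GO - GO = 12.556 - 11.806 = 0.7500

0.7500


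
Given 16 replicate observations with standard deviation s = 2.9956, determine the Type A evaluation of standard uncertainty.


u_A = s / sqrt(n)
u_A = 2.9956 / sqrt(16)
u_A = 2.9956 / 4
u_A = 0.7489

0.7489


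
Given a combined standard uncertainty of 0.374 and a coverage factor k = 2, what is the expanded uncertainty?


U = k * uc
U = 2 * 0.374
U = 0.7480

0.7480


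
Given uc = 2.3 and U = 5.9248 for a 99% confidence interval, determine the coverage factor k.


k = U / uc
k = 5.9248 / 2.3
k = 2.576

2.576


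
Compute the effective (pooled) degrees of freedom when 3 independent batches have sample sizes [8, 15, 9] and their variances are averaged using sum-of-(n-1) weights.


nu = sum_i (n_i - 1)
nu = ((8 - 1) + (15 - 1) + (9 - 1))
nu = 7 + 14 + 8
nu = 29

29


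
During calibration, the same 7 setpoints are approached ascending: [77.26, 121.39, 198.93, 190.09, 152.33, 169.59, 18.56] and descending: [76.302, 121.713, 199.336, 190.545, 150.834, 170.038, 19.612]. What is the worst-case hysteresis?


|77.26 - 76.302| = 0.9580
|121.39 - 121.713| = 0.3230
|198.93 - 199.336| = 0.4060
|190.09 - 190.545| = 0.4550
|152.33 - 150.834| = 1.4960
|169.59 - 170.038| = 0.4480
|18.56 - 19.612| = 1.0520
hysteresis = max(diffs) = 1.4960

1.4960


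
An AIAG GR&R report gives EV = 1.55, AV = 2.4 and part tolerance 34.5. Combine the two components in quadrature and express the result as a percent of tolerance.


GRR = sqrt(EV^2 + AV^2) = sqrt(1.55^2 + 2.4^2) = 2.8570089
%GRR = GRR / tol * 100 = 2.8570089 / 34.5 * 100
%GRR = 8.2812

8.2812


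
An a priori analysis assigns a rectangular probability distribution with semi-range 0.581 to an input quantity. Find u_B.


u_B = half_width / sqrt(3)
u_B = 0.581 / 1.7320508
u_B = 0.3354

0.3354


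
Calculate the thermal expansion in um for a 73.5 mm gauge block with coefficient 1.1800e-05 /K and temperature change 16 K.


dL = L * alpha * dT
= 73.5 * 1.1800e-05 * 16
= 0.0138768 mm
dL_um = 0.0138768 * 1000 = 13.8768 um

13.8768


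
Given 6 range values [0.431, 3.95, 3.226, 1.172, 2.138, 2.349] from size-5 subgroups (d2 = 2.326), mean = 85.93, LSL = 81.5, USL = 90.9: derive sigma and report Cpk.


R_bar = (0.431 + 3.95 + 3.226 + 1.172 + 2.138 + 2.349) / 6 = 2.211
sigma = R_bar / d2 = 2.211 / 2.326 = 0.9505589
Cp = (USL - LSL)/(6*sigma) = (90.9 - 81.5)/(6*0.9505589) = 1.6482
Cpu = (90.9 - 85.93)/(3*0.9505589) = 1.7428
Cpl = (85.93 - 81.5)/(3*0.9505589) = 1.5535
Cpk = min(Cpu, Cpl) = 1.5535

1.5535


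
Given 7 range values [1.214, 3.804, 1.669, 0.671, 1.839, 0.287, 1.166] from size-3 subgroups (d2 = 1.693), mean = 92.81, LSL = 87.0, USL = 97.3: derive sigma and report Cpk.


R_bar = (1.214 + 3.804 + 1.669 + 0.671 + 1.839 + 0.287 + 1.166) / 7 = 1.5214286
sigma = R_bar / d2 = 1.5214286 / 1.693 = 0.89865836
Cp = (USL - LSL)/(6*sigma) = (97.3 - 87.0)/(6*0.89865836) = 1.9103
Cpu = (97.3 - 92.81)/(3*0.89865836) = 1.6654
Cpl = (92.81 - 87.0)/(3*0.89865836) = 2.1551
Cpk = min(Cpu, Cpl) = 1.6654

1.6654


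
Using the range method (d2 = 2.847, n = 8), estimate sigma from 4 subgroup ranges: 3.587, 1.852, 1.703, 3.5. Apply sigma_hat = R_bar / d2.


R_bar = (3.587 + 1.852 + 1.703 + 3.5) / 4
R_bar = 10.642 / 4 = 2.6605
sigma_hat = R_bar / d2 = 2.6605 / 2.847 = 0.9345

0.9345


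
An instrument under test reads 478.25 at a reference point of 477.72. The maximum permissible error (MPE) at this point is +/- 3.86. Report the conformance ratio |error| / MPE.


e = indication - reference = 478.25 - 477.72 = 0.5300
|e| = 0.5300
ratio = |e| / MPE = 0.5300 / 3.86
ratio = 0.1373

0.1373
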